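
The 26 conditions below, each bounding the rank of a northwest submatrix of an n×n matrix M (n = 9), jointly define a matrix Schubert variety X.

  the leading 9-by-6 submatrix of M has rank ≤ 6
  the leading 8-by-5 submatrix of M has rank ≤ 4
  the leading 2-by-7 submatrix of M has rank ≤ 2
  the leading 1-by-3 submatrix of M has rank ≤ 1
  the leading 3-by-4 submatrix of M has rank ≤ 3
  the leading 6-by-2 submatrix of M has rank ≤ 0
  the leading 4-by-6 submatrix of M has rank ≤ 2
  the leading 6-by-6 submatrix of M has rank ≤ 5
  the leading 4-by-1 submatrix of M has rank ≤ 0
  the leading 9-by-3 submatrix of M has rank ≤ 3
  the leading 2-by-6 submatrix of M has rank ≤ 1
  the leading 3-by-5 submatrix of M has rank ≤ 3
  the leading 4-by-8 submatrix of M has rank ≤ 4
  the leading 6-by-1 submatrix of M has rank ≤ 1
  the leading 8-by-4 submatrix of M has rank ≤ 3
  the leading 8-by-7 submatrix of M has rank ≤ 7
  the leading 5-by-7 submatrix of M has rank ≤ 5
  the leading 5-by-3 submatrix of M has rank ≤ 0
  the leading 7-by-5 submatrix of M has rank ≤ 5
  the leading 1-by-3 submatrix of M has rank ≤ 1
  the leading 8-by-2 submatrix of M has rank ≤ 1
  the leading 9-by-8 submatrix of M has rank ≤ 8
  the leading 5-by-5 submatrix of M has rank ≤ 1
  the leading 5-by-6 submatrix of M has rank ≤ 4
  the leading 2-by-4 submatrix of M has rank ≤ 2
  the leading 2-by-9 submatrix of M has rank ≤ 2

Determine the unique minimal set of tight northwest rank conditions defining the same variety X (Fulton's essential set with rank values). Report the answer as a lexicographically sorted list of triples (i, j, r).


The tightest implied rank at each (i,j), from the 26 conditions:

  R[1]: 0, 0, 0, 1, 1, 1, 1, 1, 1
  R[2]: 0, 0, 0, 1, 1, 1, 2, 2, 2
  R[3]: 0, 0, 0, 1, 1, 2, 3, 3, 3
  R[4]: 0, 0, 0, 1, 1, 2, 3, 4, 4
  R[5]: 0, 0, 0, 1, 1, 2, 3, 4, 5
  R[6]: 0, 0, 1, 2, 2, 3, 4, 5, 6
  R[7]: 1, 1, 2, 3, 3, 4, 5, 6, 7
  R[8]: 1, 1, 2, 3, 4, 5, 6, 7, 8
  R[9]: 1, 2, 3, 4, 5, 6, 7, 8, 9

giving w = (4, 7, 6, 8, 9, 3, 1, 5, 2) via Δ²R.

Rothe diagram D(w) (23 cells), 5 SE-corners (essential conditions):

[(2, 6, 1), (5, 3, 0), (5, 5, 1), (6, 2, 0), (8, 2, 1)]


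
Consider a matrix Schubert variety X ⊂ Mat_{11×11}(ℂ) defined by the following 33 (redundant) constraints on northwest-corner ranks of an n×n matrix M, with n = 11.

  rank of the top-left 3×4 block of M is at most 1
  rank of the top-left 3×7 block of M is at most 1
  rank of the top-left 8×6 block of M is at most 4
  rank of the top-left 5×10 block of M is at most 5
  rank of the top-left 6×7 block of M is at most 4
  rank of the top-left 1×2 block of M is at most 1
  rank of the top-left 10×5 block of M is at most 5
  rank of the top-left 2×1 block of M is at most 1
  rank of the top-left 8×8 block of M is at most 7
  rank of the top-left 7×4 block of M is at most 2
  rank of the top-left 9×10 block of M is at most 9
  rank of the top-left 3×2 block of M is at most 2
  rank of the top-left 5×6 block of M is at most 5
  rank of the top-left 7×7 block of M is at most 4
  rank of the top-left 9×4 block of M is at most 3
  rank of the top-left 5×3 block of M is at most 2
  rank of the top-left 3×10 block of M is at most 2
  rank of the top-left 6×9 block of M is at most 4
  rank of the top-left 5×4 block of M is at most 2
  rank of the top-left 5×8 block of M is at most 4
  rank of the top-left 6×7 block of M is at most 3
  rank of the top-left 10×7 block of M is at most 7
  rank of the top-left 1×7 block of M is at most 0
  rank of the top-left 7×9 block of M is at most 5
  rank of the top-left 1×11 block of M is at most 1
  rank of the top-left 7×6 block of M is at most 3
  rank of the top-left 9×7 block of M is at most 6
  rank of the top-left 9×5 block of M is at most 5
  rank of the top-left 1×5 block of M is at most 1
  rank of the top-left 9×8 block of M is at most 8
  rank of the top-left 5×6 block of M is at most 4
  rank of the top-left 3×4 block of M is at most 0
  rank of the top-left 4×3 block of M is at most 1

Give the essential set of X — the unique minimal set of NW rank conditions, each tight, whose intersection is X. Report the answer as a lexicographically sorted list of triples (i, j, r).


Propagating the 33 rank bounds to every northwest block:

  0, 0, 0, 0, 0, 0, 0, 1, 1, 1, 1
  0, 0, 0, 0, 1, 1, 1, 2, 2, 2, 2
  0, 0, 0, 0, 1, 1, 1, 2, 2, 2, 3
  1, 1, 1, 1, 2, 2, 2, 3, 3, 3, 4
  1, 2, 2, 2, 3, 3, 3, 4, 4, 4, 5
  1, 2, 2, 2, 3, 3, 3, 4, 4, 5, 6
  1, 2, 2, 2, 3, 3, 4, 5, 5, 6, 7
  1, 2, 3, 3, 4, 4, 5, 6, 6, 7, 8
  1, 2, 3, 3, 4, 5, 6, 7, 7, 8, 9
  1, 2, 3, 4, 5, 6, 7, 8, 8, 9, 10
  1, 2, 3, 4, 5, 6, 7, 8, 9, 10, 11

second differences of R give the permutation w = (8, 5, 11, 1, 2, 10, 7, 3, 6, 4, 9).

Rothe diagram D(w) (28 cells), 9 SE-corners (essential conditions):

[(1, 7, 0), (3, 4, 0), (3, 7, 1), (3, 10, 2), (6, 7, 3), (6, 9, 4), (7, 4, 2), (7, 6, 3), (9, 4, 3)]


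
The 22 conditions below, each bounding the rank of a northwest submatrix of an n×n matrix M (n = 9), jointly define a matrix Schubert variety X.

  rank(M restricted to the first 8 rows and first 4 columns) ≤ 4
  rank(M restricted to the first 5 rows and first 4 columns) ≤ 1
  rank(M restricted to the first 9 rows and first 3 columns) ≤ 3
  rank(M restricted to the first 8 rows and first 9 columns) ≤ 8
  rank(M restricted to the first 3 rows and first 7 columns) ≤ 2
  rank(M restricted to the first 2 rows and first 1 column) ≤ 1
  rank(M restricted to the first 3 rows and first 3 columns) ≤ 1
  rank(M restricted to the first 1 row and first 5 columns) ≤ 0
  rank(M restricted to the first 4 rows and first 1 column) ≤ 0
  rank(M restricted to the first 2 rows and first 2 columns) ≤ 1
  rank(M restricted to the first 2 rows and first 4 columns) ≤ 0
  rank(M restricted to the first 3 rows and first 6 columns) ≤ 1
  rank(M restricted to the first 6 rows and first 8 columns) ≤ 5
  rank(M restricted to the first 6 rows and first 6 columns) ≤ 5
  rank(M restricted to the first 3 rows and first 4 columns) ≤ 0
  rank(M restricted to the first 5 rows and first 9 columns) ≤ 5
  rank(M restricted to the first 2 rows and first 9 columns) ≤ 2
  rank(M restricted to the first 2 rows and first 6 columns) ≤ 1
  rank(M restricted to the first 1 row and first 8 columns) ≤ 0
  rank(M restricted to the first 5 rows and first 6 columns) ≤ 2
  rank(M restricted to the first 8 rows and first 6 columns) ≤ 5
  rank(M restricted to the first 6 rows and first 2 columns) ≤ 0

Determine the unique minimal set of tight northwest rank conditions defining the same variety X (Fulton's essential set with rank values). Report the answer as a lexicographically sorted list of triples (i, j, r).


Propagating the 22 rank bounds to every northwest block:

  R[1]: 0  0  0  0  0  0  0  0  1
  R[2]: 0  0  0  0  1  1  1  1  2
  R[3]: 0  0  0  0  1  1  2  2  3
  R[4]: 0  0  1  1  2  2  3  3  4
  R[5]: 0  0  1  1  2  2  3  4  5
  R[6]: 0  0  1  2  3  3  4  5  6
  R[7]: 1  1  2  3  4  4  5  6  7
  R[8]: 1  2  3  4  5  5  6  7  8
  R[9]: 1  2  3  4  5  6  7  8  9

reading off 1-entries of Δ²R: w = (9, 5, 7, 3, 8, 4, 1, 2, 6).

6 SE-corners of the 25-cell Rothe diagram give Ess(w):

[(1, 8, 0), (3, 4, 0), (3, 6, 1), (5, 4, 1), (5, 6, 2), (6, 2, 0)]


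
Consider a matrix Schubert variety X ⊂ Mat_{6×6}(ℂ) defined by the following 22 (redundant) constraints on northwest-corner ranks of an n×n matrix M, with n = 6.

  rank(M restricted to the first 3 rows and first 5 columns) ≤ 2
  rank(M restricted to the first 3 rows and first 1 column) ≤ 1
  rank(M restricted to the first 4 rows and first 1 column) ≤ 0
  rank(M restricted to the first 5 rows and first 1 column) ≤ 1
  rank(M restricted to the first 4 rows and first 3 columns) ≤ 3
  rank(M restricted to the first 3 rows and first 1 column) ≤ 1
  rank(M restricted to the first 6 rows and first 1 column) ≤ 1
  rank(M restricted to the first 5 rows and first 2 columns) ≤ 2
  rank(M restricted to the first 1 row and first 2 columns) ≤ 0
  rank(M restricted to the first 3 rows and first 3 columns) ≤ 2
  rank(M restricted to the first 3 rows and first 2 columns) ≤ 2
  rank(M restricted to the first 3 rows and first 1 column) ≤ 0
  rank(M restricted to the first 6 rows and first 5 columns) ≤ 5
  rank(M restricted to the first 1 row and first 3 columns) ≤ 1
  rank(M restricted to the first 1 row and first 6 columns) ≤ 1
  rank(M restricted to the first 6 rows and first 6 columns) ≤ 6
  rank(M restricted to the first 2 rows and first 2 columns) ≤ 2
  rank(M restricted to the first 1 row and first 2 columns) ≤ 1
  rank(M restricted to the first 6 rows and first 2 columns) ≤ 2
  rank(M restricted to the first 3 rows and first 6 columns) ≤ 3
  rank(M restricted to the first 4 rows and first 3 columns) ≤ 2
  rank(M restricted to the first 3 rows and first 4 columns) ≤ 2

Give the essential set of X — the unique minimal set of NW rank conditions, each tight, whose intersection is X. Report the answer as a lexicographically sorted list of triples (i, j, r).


Reconstructing r_w from the 22 given conditions:

  R[1]: 0 0 1 1 1 1
  R[2]: 0 1 2 2 2 2
  R[3]: 0 1 2 2 2 3
  R[4]: 0 1 2 3 3 4
  R[5]: 1 2 3 4 4 5
  R[6]: 1 2 3 4 5 6

the unique w with this rank table is (3, 2, 6, 4, 1, 5).

ℓ(w)=7; the 3 essential cells (i,j,r):

[(1, 2, 0), (3, 5, 2), (4, 1, 0)]


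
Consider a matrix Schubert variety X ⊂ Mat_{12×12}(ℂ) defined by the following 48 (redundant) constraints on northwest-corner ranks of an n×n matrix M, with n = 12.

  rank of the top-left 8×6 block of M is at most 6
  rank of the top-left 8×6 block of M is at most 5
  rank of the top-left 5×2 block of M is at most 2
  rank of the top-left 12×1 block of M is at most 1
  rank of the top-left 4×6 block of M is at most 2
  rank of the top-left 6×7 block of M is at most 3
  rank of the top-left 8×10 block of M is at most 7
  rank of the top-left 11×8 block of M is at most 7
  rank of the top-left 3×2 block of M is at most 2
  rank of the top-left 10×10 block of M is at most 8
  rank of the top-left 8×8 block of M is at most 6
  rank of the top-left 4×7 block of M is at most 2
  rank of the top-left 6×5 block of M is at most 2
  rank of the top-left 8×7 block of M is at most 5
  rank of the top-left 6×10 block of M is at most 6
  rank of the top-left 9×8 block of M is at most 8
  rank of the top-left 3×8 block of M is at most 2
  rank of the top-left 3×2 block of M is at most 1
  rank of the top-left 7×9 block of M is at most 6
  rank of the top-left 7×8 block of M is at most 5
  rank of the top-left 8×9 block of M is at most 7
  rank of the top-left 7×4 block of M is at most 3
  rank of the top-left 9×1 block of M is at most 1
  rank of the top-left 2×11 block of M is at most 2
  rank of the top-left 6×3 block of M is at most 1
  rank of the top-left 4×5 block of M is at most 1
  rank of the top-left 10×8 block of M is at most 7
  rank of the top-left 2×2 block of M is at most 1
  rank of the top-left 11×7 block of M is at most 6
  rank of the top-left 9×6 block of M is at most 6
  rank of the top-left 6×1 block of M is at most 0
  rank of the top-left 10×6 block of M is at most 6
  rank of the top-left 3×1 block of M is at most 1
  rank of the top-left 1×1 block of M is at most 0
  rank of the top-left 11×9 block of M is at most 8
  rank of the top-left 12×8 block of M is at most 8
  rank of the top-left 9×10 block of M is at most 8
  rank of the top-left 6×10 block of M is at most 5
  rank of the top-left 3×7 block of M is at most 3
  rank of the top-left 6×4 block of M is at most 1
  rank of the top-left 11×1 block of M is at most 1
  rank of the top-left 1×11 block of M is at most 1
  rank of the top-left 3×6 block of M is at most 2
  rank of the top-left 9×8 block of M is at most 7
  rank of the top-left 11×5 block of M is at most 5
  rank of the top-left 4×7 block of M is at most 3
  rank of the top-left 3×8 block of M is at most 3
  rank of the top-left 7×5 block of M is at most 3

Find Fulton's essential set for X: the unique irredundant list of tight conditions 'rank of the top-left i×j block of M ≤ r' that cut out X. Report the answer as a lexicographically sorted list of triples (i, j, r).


Propagating the 48 rank bounds to every northwest block:

  i=1: 0 | 1 | 1 | 1 | 1 | 1 | 1 | 1 | 1 | 1 | 1 | 1
  i=2: 0 | 1 | 1 | 1 | 1 | 2 | 2 | 2 | 2 | 2 | 2 | 2
  i=3: 0 | 1 | 1 | 1 | 1 | 2 | 2 | 2 | 3 | 3 | 3 | 3
  i=4: 0 | 1 | 1 | 1 | 1 | 2 | 2 | 3 | 4 | 4 | 4 | 4
  i=5: 0 | 1 | 1 | 1 | 2 | 3 | 3 | 4 | 5 | 5 | 5 | 5
  i=6: 0 | 1 | 1 | 1 | 2 | 3 | 3 | 4 | 5 | 5 | 6 | 6
  i=7: 1 | 2 | 2 | 2 | 3 | 4 | 4 | 5 | 6 | 6 | 7 | 7
  i=8: 1 | 2 | 3 | 3 | 4 | 5 | 5 | 6 | 7 | 7 | 8 | 8
  i=9: 1 | 2 | 3 | 4 | 5 | 6 | 6 | 7 | 8 | 8 | 9 | 9
  i=10: 1 | 2 | 3 | 4 | 5 | 6 | 6 | 7 | 8 | 8 | 9 | 10
  i=11: 1 | 2 | 3 | 4 | 5 | 6 | 6 | 7 | 8 | 9 | 10 | 11
  i=12: 1 | 2 | 3 | 4 | 5 | 6 | 7 | 8 | 9 | 10 | 11 | 12

giving w = (2, 6, 9, 8, 5, 11, 1, 3, 4, 12, 10, 7) via Δ²R.

D(w) has 27 cells with 9 SE-corners; essential set:

[(3, 8, 2), (4, 5, 1), (4, 7, 2), (6, 1, 0), (6, 4, 1), (6, 7, 3), (6, 10, 5), (10, 10, 8), (11, 7, 6)]


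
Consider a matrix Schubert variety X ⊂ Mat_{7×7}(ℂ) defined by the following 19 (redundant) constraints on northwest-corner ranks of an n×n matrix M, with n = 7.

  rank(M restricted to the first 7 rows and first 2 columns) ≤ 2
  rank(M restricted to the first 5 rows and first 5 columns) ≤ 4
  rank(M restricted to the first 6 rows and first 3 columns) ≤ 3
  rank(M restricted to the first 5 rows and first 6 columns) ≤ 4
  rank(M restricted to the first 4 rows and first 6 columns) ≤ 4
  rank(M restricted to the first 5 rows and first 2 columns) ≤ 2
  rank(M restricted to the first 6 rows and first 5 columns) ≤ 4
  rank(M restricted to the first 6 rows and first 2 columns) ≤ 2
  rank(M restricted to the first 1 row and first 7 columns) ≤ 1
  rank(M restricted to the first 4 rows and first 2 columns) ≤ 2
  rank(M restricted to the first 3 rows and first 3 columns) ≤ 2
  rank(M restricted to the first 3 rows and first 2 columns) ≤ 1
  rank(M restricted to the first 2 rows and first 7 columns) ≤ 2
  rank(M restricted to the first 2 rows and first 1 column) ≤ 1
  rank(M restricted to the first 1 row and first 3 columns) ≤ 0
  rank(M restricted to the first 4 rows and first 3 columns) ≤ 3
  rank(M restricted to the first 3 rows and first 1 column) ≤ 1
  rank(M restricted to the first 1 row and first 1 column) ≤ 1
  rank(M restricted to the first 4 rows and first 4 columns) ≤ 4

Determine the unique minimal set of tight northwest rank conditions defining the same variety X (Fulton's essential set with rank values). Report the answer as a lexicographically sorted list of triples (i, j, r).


The tightest implied rank at each (i,j), from the 19 conditions:

  i=1: 0, 0, 0, 1, 1, 1, 1
  i=2: 1, 1, 1, 2, 2, 2, 2
  i=3: 1, 1, 2, 3, 3, 3, 3
  i=4: 1, 2, 3, 4, 4, 4, 4
  i=5: 1, 2, 3, 4, 4, 4, 5
  i=6: 1, 2, 3, 4, 4, 5, 6
  i=7: 1, 2, 3, 4, 5, 6, 7

reading off 1-entries of Δ²R: w = (4, 1, 3, 2, 7, 6, 5).

ℓ(w)=7; the 4 essential cells (i,j,r):

[(1, 3, 0), (3, 2, 1), (5, 6, 4), (6, 5, 4)]


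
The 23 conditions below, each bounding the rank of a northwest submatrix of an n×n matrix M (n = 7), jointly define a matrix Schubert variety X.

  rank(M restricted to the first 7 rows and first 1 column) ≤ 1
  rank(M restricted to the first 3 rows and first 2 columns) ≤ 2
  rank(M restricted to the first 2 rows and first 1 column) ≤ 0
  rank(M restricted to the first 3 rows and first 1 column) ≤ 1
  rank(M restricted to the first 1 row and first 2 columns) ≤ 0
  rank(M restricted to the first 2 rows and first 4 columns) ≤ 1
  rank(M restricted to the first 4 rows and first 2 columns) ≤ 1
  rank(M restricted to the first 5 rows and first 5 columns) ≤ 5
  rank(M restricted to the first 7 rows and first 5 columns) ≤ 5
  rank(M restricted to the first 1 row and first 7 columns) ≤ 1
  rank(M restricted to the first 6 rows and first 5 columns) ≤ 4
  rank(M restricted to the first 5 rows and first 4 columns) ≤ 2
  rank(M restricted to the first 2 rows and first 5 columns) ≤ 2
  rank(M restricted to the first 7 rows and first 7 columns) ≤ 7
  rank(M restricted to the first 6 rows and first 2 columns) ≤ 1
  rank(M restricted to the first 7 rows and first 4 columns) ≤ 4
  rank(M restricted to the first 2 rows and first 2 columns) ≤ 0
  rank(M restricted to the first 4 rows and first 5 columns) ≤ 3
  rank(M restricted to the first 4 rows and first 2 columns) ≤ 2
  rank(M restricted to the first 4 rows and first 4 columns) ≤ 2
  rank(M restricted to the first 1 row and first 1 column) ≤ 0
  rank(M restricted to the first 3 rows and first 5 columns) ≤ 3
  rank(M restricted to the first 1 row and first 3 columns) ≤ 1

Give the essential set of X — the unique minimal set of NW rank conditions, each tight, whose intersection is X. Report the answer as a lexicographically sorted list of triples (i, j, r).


Propagating the 23 rank bounds to every northwest block:

  i=1: 0  0  1  1  1  1  1
  i=2: 0  0  1  1  2  2  2
  i=3: 1  1  2  2  3  3  3
  i=4: 1  1  2  2  3  4  4
  i=5: 1  1  2  2  3  4  5
  i=6: 1  1  2  3  4  5  6
  i=7: 1  2  3  4  5  6  7

so w = (3, 5, 1, 6, 7, 4, 2).

4 SE-corners of the 10-cell Rothe diagram give Ess(w):

[(2, 2, 0), (2, 4, 1), (5, 4, 2), (6, 2, 1)]


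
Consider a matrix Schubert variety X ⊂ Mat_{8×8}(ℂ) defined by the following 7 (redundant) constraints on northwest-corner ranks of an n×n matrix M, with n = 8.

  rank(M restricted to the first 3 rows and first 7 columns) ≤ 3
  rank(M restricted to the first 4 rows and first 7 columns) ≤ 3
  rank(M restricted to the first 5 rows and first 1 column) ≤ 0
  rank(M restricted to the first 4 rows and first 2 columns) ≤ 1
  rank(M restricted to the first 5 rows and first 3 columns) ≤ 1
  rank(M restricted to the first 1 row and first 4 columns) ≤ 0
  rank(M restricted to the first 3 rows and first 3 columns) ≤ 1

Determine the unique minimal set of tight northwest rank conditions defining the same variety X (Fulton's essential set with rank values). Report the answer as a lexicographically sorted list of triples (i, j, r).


Reconstructing r_w from the 7 given conditions:

  i=1: 0, 0, 0, 0, 1, 1, 1, 1
  i=2: 0, 1, 1, 1, 2, 2, 2, 2
  i=3: 0, 1, 1, 2, 3, 3, 3, 3
  i=4: 0, 1, 1, 2, 3, 3, 3, 4
  i=5: 0, 1, 1, 2, 3, 4, 4, 5
  i=6: 1, 2, 2, 3, 4, 5, 5, 6
  i=7: 1, 2, 3, 4, 5, 6, 6, 7
  i=8: 1, 2, 3, 4, 5, 6, 7, 8

the unique w with this rank table is (5, 2, 4, 8, 6, 1, 3, 7).

Rothe diagram D(w) (13 cells), 4 SE-corners (essential conditions):

[(1, 4, 0), (4, 7, 3), (5, 1, 0), (5, 3, 1)]


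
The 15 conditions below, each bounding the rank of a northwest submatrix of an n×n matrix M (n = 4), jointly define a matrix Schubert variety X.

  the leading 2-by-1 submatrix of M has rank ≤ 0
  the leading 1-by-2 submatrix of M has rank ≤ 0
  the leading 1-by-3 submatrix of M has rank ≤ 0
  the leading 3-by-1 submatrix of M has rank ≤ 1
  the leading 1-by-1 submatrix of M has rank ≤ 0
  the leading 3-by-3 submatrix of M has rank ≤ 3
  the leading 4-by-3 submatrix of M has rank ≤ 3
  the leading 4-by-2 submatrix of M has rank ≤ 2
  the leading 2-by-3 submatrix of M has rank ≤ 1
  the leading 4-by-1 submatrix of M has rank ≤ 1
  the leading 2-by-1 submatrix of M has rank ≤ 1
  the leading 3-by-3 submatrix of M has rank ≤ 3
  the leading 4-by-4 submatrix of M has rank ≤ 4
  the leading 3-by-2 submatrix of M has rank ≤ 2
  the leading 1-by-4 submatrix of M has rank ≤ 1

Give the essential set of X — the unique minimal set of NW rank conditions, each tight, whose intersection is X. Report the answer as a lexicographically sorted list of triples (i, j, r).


Propagating the 15 rank bounds to every northwest block:

  i=1: 0, 0, 0, 1
  i=2: 0, 1, 1, 2
  i=3: 1, 2, 2, 3
  i=4: 1, 2, 3, 4

so w = (4, 2, 1, 3).

|D(w)|=4, |Ess(w)|=2:

[(1, 3, 0), (2, 1, 0)]


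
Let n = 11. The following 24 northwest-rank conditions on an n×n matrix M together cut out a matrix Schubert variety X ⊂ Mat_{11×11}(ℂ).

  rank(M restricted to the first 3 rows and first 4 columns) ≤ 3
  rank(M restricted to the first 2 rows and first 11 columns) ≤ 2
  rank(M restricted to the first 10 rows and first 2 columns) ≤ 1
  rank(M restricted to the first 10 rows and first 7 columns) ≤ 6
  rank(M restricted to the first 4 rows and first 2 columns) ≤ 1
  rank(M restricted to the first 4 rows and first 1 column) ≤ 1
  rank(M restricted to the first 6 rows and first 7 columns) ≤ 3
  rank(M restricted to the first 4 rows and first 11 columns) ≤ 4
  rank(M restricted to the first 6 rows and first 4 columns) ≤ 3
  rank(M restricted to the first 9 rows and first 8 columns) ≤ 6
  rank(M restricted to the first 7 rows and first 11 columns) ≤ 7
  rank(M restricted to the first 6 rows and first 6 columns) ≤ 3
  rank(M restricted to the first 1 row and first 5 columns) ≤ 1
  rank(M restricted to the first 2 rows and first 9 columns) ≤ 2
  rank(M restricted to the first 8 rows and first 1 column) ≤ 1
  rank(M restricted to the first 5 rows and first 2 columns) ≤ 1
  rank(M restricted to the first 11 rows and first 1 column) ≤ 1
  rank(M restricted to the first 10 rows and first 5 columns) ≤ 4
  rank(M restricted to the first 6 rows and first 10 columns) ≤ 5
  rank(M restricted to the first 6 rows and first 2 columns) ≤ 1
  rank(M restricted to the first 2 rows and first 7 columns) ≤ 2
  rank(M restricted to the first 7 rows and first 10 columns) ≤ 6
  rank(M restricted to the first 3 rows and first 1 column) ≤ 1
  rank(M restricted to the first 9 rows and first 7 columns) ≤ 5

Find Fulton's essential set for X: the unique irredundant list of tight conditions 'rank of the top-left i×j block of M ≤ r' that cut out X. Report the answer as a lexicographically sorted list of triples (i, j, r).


Recovering R(i,j) via the rank-extension bound from the 24 conditions:

  R[1]: 1 1 1 1 1 1 1 1 1 1 1
  R[2]: 1 1 2 2 2 2 2 2 2 2 2
  R[3]: 1 1 2 3 3 3 3 3 3 3 3
  R[4]: 1 1 2 3 3 3 3 4 4 4 4
  R[5]: 1 1 2 3 3 3 3 4 5 5 5
  R[6]: 1 1 2 3 3 3 3 4 5 5 6
  R[7]: 1 1 2 3 4 4 4 5 6 6 7
  R[8]: 1 1 2 3 4 5 5 6 7 7 8
  R[9]: 1 1 2 3 4 5 5 6 7 8 9
  R[10]: 1 1 2 3 4 5 6 7 8 9 10
  R[11]: 1 2 3 4 5 6 7 8 9 10 11

so w = (1, 3, 4, 8, 9, 11, 5, 6, 10, 7, 2).

|D(w)|=20, |Ess(w)|=4:

[(6, 7, 3), (6, 10, 5), (9, 7, 5), (10, 2, 1)]


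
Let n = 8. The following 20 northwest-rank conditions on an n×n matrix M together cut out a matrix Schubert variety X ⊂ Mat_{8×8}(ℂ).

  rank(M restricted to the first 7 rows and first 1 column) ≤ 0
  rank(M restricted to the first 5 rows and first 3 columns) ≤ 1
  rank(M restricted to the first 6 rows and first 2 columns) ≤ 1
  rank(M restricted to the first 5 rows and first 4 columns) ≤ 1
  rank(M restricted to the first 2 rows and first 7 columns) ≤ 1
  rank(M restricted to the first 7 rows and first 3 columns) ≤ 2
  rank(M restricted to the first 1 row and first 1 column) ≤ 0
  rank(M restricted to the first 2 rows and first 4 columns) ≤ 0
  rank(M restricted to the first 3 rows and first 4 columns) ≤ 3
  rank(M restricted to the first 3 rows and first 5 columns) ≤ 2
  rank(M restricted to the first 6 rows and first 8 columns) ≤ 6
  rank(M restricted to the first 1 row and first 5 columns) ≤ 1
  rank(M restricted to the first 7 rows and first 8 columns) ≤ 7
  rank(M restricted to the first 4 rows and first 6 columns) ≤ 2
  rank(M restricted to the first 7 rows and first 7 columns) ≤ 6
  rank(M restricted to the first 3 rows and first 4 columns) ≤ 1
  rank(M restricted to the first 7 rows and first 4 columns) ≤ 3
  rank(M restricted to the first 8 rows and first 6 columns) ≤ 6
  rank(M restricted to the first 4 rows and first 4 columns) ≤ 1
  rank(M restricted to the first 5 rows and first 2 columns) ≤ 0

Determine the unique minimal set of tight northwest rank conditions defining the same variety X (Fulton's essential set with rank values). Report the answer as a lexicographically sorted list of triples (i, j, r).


Reconstructing r_w from the 20 given conditions:

  0  0  0  0  1  1  1  1
  0  0  0  0  1  1  1  2
  0  0  1  1  2  2  2  3
  0  0  1  1  2  2  3  4
  0  0  1  1  2  3  4  5
  0  1  2  2  3  4  5  6
  0  1  2  3  4  5  6  7
  1  2  3  4  5  6  7  8

hence w(1..8) = (5, 8, 3, 7, 6, 2, 4, 1).

D(w) has 21 cells with 6 SE-corners; essential set:

[(2, 4, 0), (2, 7, 1), (4, 6, 2), (5, 2, 0), (5, 4, 1), (7, 1, 0)]


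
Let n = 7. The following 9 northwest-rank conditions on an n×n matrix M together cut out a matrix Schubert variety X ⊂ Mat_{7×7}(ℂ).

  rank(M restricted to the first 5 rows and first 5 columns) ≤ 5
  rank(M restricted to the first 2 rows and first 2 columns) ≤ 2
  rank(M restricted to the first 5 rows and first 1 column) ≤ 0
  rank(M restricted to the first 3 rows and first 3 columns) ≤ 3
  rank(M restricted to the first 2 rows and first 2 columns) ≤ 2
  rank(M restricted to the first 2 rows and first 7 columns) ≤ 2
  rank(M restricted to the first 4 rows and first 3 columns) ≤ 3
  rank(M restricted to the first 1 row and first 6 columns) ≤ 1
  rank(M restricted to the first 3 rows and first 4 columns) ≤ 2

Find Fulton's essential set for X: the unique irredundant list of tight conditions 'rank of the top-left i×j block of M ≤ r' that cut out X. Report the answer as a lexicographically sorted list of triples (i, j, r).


Propagating the 9 rank bounds to every northwest block:

  i=1: 0  1  1  1  1  1  1
  i=2: 0  1  2  2  2  2  2
  i=3: 0  1  2  2  3  3  3
  i=4: 0  1  2  3  4  4  4
  i=5: 0  1  2  3  4  5  5
  i=6: 1  2  3  4  5  6  6
  i=7: 1  2  3  4  5  6  7

so w = (2, 3, 5, 4, 6, 1, 7).

Rothe diagram D(w) (6 cells), 2 SE-corners (essential conditions):

[(3, 4, 2), (5, 1, 0)]


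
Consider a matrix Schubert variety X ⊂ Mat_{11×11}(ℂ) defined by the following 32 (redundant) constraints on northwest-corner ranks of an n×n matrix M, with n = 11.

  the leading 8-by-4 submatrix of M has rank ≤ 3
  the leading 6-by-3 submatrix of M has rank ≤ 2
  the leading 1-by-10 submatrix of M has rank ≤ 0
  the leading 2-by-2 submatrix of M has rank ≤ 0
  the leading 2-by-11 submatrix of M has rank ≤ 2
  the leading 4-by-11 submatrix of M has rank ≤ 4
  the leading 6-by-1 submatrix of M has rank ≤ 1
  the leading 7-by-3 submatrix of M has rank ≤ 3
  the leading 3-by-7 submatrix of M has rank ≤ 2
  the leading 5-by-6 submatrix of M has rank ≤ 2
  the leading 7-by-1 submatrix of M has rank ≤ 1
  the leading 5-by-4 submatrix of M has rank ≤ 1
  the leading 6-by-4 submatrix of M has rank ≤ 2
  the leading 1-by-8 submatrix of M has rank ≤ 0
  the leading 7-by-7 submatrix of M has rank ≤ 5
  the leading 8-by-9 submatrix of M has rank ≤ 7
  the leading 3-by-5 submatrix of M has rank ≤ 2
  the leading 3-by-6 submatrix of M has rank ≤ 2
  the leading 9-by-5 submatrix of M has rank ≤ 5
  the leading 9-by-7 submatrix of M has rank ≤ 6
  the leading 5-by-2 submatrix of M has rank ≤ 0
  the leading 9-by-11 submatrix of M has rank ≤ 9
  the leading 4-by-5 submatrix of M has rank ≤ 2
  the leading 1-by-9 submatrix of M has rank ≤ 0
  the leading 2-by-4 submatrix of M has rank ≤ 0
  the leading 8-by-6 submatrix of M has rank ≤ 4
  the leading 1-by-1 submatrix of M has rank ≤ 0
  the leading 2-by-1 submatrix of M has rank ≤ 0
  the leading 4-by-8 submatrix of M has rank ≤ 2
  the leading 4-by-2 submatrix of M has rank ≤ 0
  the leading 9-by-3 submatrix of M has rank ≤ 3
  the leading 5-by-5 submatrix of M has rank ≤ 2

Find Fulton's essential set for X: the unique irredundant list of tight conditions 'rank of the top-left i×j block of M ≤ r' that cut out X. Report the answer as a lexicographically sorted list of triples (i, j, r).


Rank table r_w(11×11) implied by the 32 constraints:

  row 1: 0, 0, 0, 0, 0, 0, 0, 0, 0, 0, 1
  row 2: 0, 0, 0, 0, 1, 1, 1, 1, 1, 1, 2
  row 3: 0, 0, 1, 1, 2, 2, 2, 2, 2, 2, 3
  row 4: 0, 0, 1, 1, 2, 2, 2, 2, 3, 3, 4
  row 5: 0, 0, 1, 1, 2, 2, 3, 3, 4, 4, 5
  row 6: 1, 1, 2, 2, 3, 3, 4, 4, 5, 5, 6
  row 7: 1, 2, 3, 3, 4, 4, 5, 5, 6, 6, 7
  row 8: 1, 2, 3, 3, 4, 4, 5, 6, 7, 7, 8
  row 9: 1, 2, 3, 4, 5, 5, 6, 7, 8, 8, 9
  row 10: 1, 2, 3, 4, 5, 6, 7, 8, 9, 9, 10
  row 11: 1, 2, 3, 4, 5, 6, 7, 8, 9, 10, 11

hence w(1..11) = (11, 5, 3, 9, 7, 1, 2, 8, 4, 6, 10).

8 SE-corners of the 28-cell Rothe diagram give Ess(w):

[(1, 10, 0), (2, 4, 0), (4, 8, 2), (5, 2, 0), (5, 4, 1), (5, 6, 2), (8, 4, 3), (8, 6, 4)]


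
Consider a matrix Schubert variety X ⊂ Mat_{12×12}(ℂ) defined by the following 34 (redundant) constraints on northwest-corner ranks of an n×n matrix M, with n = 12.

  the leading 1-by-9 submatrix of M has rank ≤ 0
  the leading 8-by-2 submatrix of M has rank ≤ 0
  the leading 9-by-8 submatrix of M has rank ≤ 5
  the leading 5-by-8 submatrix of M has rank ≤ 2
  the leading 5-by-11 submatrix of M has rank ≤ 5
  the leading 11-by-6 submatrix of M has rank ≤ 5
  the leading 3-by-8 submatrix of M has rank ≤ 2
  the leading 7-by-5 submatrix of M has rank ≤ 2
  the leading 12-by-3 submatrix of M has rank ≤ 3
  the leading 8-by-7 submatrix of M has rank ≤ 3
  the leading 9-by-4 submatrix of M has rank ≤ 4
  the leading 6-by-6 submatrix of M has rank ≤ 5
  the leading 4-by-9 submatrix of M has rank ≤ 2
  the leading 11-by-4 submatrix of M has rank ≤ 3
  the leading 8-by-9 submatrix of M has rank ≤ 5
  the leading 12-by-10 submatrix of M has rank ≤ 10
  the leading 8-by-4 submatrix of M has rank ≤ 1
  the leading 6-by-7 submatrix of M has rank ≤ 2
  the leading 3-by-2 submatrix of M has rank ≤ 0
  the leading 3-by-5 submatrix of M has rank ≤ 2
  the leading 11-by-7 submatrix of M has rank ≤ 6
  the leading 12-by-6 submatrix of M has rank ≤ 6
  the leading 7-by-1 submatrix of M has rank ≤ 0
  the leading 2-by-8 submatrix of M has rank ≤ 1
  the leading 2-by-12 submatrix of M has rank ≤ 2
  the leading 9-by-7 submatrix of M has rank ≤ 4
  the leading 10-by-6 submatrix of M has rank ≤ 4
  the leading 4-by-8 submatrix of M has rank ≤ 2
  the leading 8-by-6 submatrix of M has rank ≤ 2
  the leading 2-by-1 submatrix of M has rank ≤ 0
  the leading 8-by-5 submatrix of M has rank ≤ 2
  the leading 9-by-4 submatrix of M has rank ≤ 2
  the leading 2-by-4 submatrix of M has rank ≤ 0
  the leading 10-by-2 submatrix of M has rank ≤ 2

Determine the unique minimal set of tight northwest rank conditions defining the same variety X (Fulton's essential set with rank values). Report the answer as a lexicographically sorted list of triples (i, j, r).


Propagating the 34 rank bounds to every northwest block:

  0  0  0  0  0  0  0  0  0  1  1  1
  0  0  0  0  1  1  1  1  1  2  2  2
  0  0  1  1  2  2  2  2  2  3  3  3
  0  0  1  1  2  2  2  2  2  3  4  4
  0  0  1  1  2  2  2  2  3  4  5  5
  0  0  1  1  2  2  2  3  4  5  6  6
  0  0  1  1  2  2  3  4  5  6  7  7
  0  0  1  1  2  2  3  4  5  6  7  8
  1  1  2  2  3  3  4  5  6  7  8  9
  1  2  3  3  4  4  5  6  7  8  9  10
  1  2  3  3  4  5  6  7  8  9  10  11
  1  2  3  4  5  6  7  8  9  10  11  12

giving w = (10, 5, 3, 11, 9, 8, 7, 12, 1, 2, 6, 4) via Δ²R.

9 SE-corners of the 42-cell Rothe diagram give Ess(w):

[(1, 9, 0), (2, 4, 0), (4, 9, 2), (5, 8, 2), (6, 7, 2), (8, 2, 0), (8, 4, 1), (8, 6, 2), (11, 4, 3)]


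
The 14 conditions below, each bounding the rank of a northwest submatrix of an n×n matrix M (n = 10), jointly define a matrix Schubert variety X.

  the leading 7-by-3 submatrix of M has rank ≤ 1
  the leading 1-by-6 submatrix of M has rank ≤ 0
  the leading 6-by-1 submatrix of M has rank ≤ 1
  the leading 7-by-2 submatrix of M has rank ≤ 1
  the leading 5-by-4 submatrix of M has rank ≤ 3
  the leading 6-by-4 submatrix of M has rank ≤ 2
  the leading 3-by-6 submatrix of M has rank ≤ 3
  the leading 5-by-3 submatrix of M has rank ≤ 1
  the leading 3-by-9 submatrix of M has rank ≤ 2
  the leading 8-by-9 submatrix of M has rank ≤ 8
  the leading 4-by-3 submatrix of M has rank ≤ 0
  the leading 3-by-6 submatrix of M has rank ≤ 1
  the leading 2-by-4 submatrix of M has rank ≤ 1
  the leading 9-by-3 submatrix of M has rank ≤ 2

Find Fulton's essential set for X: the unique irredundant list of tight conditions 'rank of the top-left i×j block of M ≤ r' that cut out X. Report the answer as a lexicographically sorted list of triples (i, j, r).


Rank table r_w(10×10) implied by the 14 constraints:

  R[1]: 0, 0, 0, 0, 0, 0, 1, 1, 1, 1
  R[2]: 0, 0, 0, 1, 1, 1, 2, 2, 2, 2
  R[3]: 0, 0, 0, 1, 1, 1, 2, 2, 2, 3
  R[4]: 0, 0, 0, 1, 2, 2, 3, 3, 3, 4
  R[5]: 1, 1, 1, 2, 3, 3, 4, 4, 4, 5
  R[6]: 1, 1, 1, 2, 3, 4, 5, 5, 5, 6
  R[7]: 1, 1, 1, 2, 3, 4, 5, 6, 6, 7
  R[8]: 1, 2, 2, 3, 4, 5, 6, 7, 7, 8
  R[9]: 1, 2, 2, 3, 4, 5, 6, 7, 8, 9
  R[10]: 1, 2, 3, 4, 5, 6, 7, 8, 9, 10

so w = (7, 4, 10, 5, 1, 6, 8, 2, 9, 3).

D(w) has 24 cells with 6 SE-corners; essential set:

[(1, 6, 0), (3, 6, 1), (3, 9, 2), (4, 3, 0), (7, 3, 1), (9, 3, 2)]


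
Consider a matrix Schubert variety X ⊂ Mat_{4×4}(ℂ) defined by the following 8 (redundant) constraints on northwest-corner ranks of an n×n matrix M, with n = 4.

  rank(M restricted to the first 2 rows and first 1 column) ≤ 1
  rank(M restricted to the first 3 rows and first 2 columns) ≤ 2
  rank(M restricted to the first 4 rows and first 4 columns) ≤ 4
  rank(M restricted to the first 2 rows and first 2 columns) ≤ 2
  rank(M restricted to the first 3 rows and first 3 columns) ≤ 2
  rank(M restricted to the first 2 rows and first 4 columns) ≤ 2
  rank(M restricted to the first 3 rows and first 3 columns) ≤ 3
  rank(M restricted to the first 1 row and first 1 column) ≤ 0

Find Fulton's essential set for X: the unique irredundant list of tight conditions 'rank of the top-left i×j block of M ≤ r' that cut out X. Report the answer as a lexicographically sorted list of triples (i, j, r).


Rank table r_w(4×4) implied by the 8 constraints:

  i=1: 0, 1, 1, 1
  i=2: 1, 2, 2, 2
  i=3: 1, 2, 2, 3
  i=4: 1, 2, 3, 4

reading off 1-entries of Δ²R: w = (2, 1, 4, 3).

Rothe diagram D(w) (2 cells), 2 SE-corners (essential conditions):

[(1, 1, 0), (3, 3, 2)]


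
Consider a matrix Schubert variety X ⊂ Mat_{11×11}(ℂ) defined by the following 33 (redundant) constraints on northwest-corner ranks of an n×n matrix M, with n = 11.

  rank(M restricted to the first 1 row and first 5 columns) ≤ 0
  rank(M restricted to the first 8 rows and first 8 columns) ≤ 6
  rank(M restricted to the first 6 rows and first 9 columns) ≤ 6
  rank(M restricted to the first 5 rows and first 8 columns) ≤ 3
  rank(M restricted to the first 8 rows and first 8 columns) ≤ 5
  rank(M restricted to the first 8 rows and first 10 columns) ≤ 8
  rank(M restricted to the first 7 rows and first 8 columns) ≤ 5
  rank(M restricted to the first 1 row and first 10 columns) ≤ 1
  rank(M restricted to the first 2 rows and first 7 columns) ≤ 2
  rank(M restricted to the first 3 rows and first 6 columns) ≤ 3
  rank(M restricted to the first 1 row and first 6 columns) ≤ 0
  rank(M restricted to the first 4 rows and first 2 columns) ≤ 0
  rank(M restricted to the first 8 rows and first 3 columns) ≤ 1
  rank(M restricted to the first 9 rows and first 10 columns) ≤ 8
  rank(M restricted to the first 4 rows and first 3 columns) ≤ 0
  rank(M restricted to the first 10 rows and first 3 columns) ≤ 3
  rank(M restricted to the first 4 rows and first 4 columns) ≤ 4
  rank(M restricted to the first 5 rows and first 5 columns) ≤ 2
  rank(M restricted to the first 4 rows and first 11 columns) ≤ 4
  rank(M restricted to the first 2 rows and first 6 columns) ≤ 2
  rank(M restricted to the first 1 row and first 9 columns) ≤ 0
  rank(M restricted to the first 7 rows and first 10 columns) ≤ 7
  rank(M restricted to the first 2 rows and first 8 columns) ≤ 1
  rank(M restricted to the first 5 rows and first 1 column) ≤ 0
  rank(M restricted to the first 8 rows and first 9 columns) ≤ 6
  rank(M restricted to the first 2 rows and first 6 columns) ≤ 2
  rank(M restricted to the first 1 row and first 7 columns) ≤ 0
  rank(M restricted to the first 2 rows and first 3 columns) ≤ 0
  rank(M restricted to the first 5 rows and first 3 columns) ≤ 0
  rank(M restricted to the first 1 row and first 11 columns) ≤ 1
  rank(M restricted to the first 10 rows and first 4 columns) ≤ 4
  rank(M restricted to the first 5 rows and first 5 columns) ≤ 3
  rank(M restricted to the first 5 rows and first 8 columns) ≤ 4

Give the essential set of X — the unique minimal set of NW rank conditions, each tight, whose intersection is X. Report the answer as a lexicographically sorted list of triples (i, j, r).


The tightest implied rank at each (i,j), from the 33 conditions:

  row 1: 0  0  0  0  0  0  0  0  0  1  1
  row 2: 0  0  0  1  1  1  1  1  1  2  2
  row 3: 0  0  0  1  2  2  2  2  2  3  3
  row 4: 0  0  0  1  2  3  3  3  3  4  4
  row 5: 0  0  0  1  2  3  3  3  4  5  5
  row 6: 1  1  1  2  3  4  4  4  5  6  6
  row 7: 1  1  1  2  3  4  5  5  6  7  7
  row 8: 1  1  1  2  3  4  5  5  6  7  8
  row 9: 1  2  2  3  4  5  6  6  7  8  9
  row 10: 1  2  3  4  5  6  7  7  8  9  10
  row 11: 1  2  3  4  5  6  7  8  9  10  11

the unique w with this rank table is (10, 4, 5, 6, 9, 1, 7, 11, 2, 3, 8).

D(w) has 28 cells with 5 SE-corners; essential set:

[(1, 9, 0), (5, 3, 0), (5, 8, 3), (8, 3, 1), (8, 8, 5)]


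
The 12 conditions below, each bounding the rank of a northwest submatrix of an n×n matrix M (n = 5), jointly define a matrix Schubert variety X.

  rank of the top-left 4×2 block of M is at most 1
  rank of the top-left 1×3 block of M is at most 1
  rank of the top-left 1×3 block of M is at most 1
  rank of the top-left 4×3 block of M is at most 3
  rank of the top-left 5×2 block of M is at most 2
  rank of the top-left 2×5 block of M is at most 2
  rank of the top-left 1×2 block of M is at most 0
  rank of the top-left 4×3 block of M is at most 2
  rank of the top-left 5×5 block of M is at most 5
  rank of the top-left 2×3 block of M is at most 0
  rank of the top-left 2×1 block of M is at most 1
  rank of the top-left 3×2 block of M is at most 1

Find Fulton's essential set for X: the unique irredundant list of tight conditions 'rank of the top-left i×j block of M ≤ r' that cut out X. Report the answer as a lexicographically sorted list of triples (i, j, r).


Reconstructing r_w from the 12 given conditions:

  row 1: 0 | 0 | 0 | 1 | 1
  row 2: 0 | 0 | 0 | 1 | 2
  row 3: 1 | 1 | 1 | 2 | 3
  row 4: 1 | 1 | 2 | 3 | 4
  row 5: 1 | 2 | 3 | 4 | 5

the unique w with this rank table is (4, 5, 1, 3, 2).

D(w) has 7 cells with 2 SE-corners; essential set:

[(2, 3, 0), (4, 2, 1)]


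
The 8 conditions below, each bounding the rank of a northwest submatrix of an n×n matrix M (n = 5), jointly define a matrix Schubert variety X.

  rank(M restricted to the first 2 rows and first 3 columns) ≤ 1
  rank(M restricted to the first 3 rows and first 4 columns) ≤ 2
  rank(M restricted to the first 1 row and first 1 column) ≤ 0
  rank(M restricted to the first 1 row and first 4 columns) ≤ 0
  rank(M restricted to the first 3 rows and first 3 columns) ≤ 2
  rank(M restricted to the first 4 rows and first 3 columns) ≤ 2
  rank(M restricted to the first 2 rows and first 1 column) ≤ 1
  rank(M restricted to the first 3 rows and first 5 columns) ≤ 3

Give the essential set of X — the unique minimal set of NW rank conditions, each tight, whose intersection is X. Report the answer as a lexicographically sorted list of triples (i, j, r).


Reconstructing r_w from the 8 given conditions:

  i=1: 0 0 0 0 1
  i=2: 1 1 1 1 2
  i=3: 1 2 2 2 3
  i=4: 1 2 2 3 4
  i=5: 1 2 3 4 5

second differences of R give the permutation w = (5, 1, 2, 4, 3).

2 SE-corners of the 5-cell Rothe diagram give Ess(w):

[(1, 4, 0), (4, 3, 2)]


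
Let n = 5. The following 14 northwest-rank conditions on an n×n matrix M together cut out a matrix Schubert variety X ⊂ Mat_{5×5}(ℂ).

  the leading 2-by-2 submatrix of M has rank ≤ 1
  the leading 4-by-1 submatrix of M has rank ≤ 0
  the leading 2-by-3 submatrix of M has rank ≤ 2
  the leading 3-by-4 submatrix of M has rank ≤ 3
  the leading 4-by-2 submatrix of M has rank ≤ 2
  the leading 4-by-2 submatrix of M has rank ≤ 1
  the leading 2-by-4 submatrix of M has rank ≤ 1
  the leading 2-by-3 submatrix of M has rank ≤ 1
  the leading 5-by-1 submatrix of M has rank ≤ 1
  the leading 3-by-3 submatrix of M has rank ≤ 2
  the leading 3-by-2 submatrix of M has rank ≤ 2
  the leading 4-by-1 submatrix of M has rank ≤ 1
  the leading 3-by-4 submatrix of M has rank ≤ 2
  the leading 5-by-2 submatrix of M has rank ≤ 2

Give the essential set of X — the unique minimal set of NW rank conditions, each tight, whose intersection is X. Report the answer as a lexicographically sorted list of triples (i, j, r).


Recovering R(i,j) via the rank-extension bound from the 14 conditions:

  row 1: 0 | 1 | 1 | 1 | 1
  row 2: 0 | 1 | 1 | 1 | 2
  row 3: 0 | 1 | 2 | 2 | 3
  row 4: 0 | 1 | 2 | 3 | 4
  row 5: 1 | 2 | 3 | 4 | 5

hence w(1..5) = (2, 5, 3, 4, 1).

D(w) has 6 cells with 2 SE-corners; essential set:

[(2, 4, 1), (4, 1, 0)]
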